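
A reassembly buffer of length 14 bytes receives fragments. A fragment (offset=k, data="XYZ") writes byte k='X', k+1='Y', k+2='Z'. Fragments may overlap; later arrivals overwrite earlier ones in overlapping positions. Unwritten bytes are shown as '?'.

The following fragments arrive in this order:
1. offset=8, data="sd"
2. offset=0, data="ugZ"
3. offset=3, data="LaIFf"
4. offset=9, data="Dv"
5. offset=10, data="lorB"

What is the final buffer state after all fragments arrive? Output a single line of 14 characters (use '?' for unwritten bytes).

Answer: ugZLaIFfsDlorB

Derivation:
Fragment 1: offset=8 data="sd" -> buffer=????????sd????
Fragment 2: offset=0 data="ugZ" -> buffer=ugZ?????sd????
Fragment 3: offset=3 data="LaIFf" -> buffer=ugZLaIFfsd????
Fragment 4: offset=9 data="Dv" -> buffer=ugZLaIFfsDv???
Fragment 5: offset=10 data="lorB" -> buffer=ugZLaIFfsDlorB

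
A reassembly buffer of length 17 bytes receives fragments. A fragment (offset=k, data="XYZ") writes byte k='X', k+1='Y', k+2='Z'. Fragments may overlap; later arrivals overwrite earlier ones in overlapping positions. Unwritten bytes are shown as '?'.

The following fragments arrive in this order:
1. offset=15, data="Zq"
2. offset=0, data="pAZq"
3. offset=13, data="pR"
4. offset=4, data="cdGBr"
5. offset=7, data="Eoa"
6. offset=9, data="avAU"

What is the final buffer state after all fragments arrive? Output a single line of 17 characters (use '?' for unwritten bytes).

Answer: pAZqcdGEoavAUpRZq

Derivation:
Fragment 1: offset=15 data="Zq" -> buffer=???????????????Zq
Fragment 2: offset=0 data="pAZq" -> buffer=pAZq???????????Zq
Fragment 3: offset=13 data="pR" -> buffer=pAZq?????????pRZq
Fragment 4: offset=4 data="cdGBr" -> buffer=pAZqcdGBr????pRZq
Fragment 5: offset=7 data="Eoa" -> buffer=pAZqcdGEoa???pRZq
Fragment 6: offset=9 data="avAU" -> buffer=pAZqcdGEoavAUpRZq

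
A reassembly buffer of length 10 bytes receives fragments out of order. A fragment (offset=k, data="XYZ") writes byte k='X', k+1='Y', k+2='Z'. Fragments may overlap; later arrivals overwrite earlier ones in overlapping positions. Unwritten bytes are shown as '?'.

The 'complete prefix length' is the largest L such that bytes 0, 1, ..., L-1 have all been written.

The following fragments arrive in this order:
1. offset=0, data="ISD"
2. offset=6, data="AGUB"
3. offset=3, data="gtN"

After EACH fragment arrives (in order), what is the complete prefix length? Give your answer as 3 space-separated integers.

Fragment 1: offset=0 data="ISD" -> buffer=ISD??????? -> prefix_len=3
Fragment 2: offset=6 data="AGUB" -> buffer=ISD???AGUB -> prefix_len=3
Fragment 3: offset=3 data="gtN" -> buffer=ISDgtNAGUB -> prefix_len=10

Answer: 3 3 10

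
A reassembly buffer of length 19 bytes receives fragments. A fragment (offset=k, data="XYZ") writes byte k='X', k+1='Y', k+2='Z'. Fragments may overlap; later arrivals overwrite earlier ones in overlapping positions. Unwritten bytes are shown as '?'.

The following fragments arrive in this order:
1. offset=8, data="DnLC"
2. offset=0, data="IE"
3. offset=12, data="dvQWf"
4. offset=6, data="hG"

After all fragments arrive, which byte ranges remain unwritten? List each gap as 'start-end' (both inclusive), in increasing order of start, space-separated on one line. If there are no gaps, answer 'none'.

Fragment 1: offset=8 len=4
Fragment 2: offset=0 len=2
Fragment 3: offset=12 len=5
Fragment 4: offset=6 len=2
Gaps: 2-5 17-18

Answer: 2-5 17-18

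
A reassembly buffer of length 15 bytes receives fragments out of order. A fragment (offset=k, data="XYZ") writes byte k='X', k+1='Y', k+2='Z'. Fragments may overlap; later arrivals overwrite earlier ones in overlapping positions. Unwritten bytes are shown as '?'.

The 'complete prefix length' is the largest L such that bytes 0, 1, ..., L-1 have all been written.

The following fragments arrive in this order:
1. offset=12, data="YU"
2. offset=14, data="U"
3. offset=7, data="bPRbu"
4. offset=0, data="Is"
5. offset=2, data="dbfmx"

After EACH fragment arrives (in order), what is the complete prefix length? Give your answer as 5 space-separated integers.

Fragment 1: offset=12 data="YU" -> buffer=????????????YU? -> prefix_len=0
Fragment 2: offset=14 data="U" -> buffer=????????????YUU -> prefix_len=0
Fragment 3: offset=7 data="bPRbu" -> buffer=???????bPRbuYUU -> prefix_len=0
Fragment 4: offset=0 data="Is" -> buffer=Is?????bPRbuYUU -> prefix_len=2
Fragment 5: offset=2 data="dbfmx" -> buffer=IsdbfmxbPRbuYUU -> prefix_len=15

Answer: 0 0 0 2 15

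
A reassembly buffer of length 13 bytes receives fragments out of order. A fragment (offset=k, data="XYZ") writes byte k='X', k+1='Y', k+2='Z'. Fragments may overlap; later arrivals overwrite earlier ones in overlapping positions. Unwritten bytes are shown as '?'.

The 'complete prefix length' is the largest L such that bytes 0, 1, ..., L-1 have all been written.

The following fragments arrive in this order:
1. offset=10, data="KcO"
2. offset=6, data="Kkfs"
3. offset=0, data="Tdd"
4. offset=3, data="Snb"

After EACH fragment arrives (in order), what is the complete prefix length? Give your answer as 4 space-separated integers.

Answer: 0 0 3 13

Derivation:
Fragment 1: offset=10 data="KcO" -> buffer=??????????KcO -> prefix_len=0
Fragment 2: offset=6 data="Kkfs" -> buffer=??????KkfsKcO -> prefix_len=0
Fragment 3: offset=0 data="Tdd" -> buffer=Tdd???KkfsKcO -> prefix_len=3
Fragment 4: offset=3 data="Snb" -> buffer=TddSnbKkfsKcO -> prefix_len=13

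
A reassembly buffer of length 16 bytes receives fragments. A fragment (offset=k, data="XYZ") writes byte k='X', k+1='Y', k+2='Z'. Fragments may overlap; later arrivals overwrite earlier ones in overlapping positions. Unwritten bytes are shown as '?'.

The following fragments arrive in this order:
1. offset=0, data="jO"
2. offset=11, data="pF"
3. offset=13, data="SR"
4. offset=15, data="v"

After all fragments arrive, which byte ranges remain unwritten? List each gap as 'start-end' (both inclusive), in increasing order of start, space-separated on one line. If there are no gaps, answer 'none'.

Fragment 1: offset=0 len=2
Fragment 2: offset=11 len=2
Fragment 3: offset=13 len=2
Fragment 4: offset=15 len=1
Gaps: 2-10

Answer: 2-10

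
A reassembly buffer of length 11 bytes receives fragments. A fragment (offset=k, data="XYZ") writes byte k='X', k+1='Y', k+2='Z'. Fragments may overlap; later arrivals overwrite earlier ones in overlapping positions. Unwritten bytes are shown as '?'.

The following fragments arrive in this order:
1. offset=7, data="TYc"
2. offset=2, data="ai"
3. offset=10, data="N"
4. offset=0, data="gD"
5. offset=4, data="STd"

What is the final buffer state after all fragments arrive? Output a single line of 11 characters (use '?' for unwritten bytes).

Answer: gDaiSTdTYcN

Derivation:
Fragment 1: offset=7 data="TYc" -> buffer=???????TYc?
Fragment 2: offset=2 data="ai" -> buffer=??ai???TYc?
Fragment 3: offset=10 data="N" -> buffer=??ai???TYcN
Fragment 4: offset=0 data="gD" -> buffer=gDai???TYcN
Fragment 5: offset=4 data="STd" -> buffer=gDaiSTdTYcN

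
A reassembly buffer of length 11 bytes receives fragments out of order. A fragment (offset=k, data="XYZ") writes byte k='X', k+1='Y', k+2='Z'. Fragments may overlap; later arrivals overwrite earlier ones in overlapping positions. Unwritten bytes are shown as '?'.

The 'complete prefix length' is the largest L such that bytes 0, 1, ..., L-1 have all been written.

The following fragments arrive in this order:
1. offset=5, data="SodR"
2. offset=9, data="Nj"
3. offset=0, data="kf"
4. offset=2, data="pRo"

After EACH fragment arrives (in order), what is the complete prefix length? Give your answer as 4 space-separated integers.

Fragment 1: offset=5 data="SodR" -> buffer=?????SodR?? -> prefix_len=0
Fragment 2: offset=9 data="Nj" -> buffer=?????SodRNj -> prefix_len=0
Fragment 3: offset=0 data="kf" -> buffer=kf???SodRNj -> prefix_len=2
Fragment 4: offset=2 data="pRo" -> buffer=kfpRoSodRNj -> prefix_len=11

Answer: 0 0 2 11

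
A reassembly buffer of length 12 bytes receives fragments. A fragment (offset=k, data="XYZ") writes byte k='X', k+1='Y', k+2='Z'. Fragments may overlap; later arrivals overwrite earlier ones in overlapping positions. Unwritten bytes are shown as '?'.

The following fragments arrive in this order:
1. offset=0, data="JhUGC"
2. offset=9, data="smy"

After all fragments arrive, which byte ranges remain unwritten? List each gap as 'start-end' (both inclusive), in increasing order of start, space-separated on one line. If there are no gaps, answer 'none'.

Fragment 1: offset=0 len=5
Fragment 2: offset=9 len=3
Gaps: 5-8

Answer: 5-8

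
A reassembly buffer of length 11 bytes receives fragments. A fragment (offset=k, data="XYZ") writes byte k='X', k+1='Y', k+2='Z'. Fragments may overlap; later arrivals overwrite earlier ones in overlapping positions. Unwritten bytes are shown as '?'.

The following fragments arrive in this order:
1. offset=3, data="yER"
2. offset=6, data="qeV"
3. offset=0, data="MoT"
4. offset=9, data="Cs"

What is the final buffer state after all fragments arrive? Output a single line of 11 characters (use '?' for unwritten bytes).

Fragment 1: offset=3 data="yER" -> buffer=???yER?????
Fragment 2: offset=6 data="qeV" -> buffer=???yERqeV??
Fragment 3: offset=0 data="MoT" -> buffer=MoTyERqeV??
Fragment 4: offset=9 data="Cs" -> buffer=MoTyERqeVCs

Answer: MoTyERqeVCs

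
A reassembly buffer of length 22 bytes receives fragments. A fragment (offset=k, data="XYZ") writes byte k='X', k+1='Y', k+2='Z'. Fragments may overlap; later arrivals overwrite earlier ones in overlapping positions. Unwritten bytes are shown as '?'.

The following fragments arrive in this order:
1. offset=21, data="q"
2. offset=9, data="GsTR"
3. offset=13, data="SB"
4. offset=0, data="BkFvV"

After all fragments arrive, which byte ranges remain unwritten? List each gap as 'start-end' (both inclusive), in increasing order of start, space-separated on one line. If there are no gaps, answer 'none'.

Fragment 1: offset=21 len=1
Fragment 2: offset=9 len=4
Fragment 3: offset=13 len=2
Fragment 4: offset=0 len=5
Gaps: 5-8 15-20

Answer: 5-8 15-20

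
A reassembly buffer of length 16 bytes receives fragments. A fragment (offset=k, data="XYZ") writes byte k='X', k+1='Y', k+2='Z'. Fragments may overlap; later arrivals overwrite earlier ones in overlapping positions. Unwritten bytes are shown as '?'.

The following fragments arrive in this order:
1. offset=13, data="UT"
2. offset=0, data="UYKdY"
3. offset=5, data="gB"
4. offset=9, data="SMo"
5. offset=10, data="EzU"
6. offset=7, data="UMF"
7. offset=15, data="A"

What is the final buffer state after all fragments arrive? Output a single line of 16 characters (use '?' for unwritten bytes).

Fragment 1: offset=13 data="UT" -> buffer=?????????????UT?
Fragment 2: offset=0 data="UYKdY" -> buffer=UYKdY????????UT?
Fragment 3: offset=5 data="gB" -> buffer=UYKdYgB??????UT?
Fragment 4: offset=9 data="SMo" -> buffer=UYKdYgB??SMo?UT?
Fragment 5: offset=10 data="EzU" -> buffer=UYKdYgB??SEzUUT?
Fragment 6: offset=7 data="UMF" -> buffer=UYKdYgBUMFEzUUT?
Fragment 7: offset=15 data="A" -> buffer=UYKdYgBUMFEzUUTA

Answer: UYKdYgBUMFEzUUTA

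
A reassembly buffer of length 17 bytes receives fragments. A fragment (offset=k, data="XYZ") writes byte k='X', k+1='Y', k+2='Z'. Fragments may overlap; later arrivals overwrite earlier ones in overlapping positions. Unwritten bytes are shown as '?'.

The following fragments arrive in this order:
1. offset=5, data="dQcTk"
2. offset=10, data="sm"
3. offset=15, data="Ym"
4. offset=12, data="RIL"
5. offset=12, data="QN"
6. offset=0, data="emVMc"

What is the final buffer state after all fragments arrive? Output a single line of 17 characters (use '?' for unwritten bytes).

Answer: emVMcdQcTksmQNLYm

Derivation:
Fragment 1: offset=5 data="dQcTk" -> buffer=?????dQcTk???????
Fragment 2: offset=10 data="sm" -> buffer=?????dQcTksm?????
Fragment 3: offset=15 data="Ym" -> buffer=?????dQcTksm???Ym
Fragment 4: offset=12 data="RIL" -> buffer=?????dQcTksmRILYm
Fragment 5: offset=12 data="QN" -> buffer=?????dQcTksmQNLYm
Fragment 6: offset=0 data="emVMc" -> buffer=emVMcdQcTksmQNLYm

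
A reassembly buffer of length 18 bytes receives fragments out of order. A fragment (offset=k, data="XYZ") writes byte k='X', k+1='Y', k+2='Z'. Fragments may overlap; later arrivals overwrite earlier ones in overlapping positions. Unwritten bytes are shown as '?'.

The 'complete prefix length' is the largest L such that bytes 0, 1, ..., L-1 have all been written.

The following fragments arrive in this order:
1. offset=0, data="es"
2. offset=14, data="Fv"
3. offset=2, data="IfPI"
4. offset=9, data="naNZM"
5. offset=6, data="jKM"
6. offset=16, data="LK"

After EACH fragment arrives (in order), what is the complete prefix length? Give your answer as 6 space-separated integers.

Fragment 1: offset=0 data="es" -> buffer=es???????????????? -> prefix_len=2
Fragment 2: offset=14 data="Fv" -> buffer=es????????????Fv?? -> prefix_len=2
Fragment 3: offset=2 data="IfPI" -> buffer=esIfPI????????Fv?? -> prefix_len=6
Fragment 4: offset=9 data="naNZM" -> buffer=esIfPI???naNZMFv?? -> prefix_len=6
Fragment 5: offset=6 data="jKM" -> buffer=esIfPIjKMnaNZMFv?? -> prefix_len=16
Fragment 6: offset=16 data="LK" -> buffer=esIfPIjKMnaNZMFvLK -> prefix_len=18

Answer: 2 2 6 6 16 18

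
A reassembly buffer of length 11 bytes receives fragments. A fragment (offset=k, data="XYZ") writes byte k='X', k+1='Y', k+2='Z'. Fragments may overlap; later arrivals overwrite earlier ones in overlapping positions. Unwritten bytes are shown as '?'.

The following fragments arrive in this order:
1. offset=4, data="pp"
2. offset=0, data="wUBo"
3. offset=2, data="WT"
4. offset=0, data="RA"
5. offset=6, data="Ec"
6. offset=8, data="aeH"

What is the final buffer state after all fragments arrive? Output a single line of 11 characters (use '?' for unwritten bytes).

Fragment 1: offset=4 data="pp" -> buffer=????pp?????
Fragment 2: offset=0 data="wUBo" -> buffer=wUBopp?????
Fragment 3: offset=2 data="WT" -> buffer=wUWTpp?????
Fragment 4: offset=0 data="RA" -> buffer=RAWTpp?????
Fragment 5: offset=6 data="Ec" -> buffer=RAWTppEc???
Fragment 6: offset=8 data="aeH" -> buffer=RAWTppEcaeH

Answer: RAWTppEcaeH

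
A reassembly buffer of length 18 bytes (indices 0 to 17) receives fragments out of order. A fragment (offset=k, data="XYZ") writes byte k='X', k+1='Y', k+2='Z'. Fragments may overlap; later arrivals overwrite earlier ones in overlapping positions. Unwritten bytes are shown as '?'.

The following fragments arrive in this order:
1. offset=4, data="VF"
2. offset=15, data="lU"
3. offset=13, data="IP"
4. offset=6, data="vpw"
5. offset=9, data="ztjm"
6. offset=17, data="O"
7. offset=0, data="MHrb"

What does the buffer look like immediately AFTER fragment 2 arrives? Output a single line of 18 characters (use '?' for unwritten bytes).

Fragment 1: offset=4 data="VF" -> buffer=????VF????????????
Fragment 2: offset=15 data="lU" -> buffer=????VF?????????lU?

Answer: ????VF?????????lU?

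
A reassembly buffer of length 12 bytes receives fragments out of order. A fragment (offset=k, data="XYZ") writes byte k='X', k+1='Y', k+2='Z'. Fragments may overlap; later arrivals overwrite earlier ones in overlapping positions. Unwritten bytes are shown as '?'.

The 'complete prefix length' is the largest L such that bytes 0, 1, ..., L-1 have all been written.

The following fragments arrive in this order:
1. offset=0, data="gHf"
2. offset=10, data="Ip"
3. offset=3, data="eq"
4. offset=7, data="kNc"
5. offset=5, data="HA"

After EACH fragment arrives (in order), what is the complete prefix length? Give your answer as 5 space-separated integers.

Answer: 3 3 5 5 12

Derivation:
Fragment 1: offset=0 data="gHf" -> buffer=gHf????????? -> prefix_len=3
Fragment 2: offset=10 data="Ip" -> buffer=gHf???????Ip -> prefix_len=3
Fragment 3: offset=3 data="eq" -> buffer=gHfeq?????Ip -> prefix_len=5
Fragment 4: offset=7 data="kNc" -> buffer=gHfeq??kNcIp -> prefix_len=5
Fragment 5: offset=5 data="HA" -> buffer=gHfeqHAkNcIp -> prefix_len=12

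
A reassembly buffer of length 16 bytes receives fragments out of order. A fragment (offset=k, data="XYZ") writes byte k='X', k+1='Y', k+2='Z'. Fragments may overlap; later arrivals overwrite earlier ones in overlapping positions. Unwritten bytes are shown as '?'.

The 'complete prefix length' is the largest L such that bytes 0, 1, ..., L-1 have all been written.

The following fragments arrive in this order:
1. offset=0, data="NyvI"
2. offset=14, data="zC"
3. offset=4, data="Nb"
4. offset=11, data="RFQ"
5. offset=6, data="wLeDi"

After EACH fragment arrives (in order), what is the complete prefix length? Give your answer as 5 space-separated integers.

Fragment 1: offset=0 data="NyvI" -> buffer=NyvI???????????? -> prefix_len=4
Fragment 2: offset=14 data="zC" -> buffer=NyvI??????????zC -> prefix_len=4
Fragment 3: offset=4 data="Nb" -> buffer=NyvINb????????zC -> prefix_len=6
Fragment 4: offset=11 data="RFQ" -> buffer=NyvINb?????RFQzC -> prefix_len=6
Fragment 5: offset=6 data="wLeDi" -> buffer=NyvINbwLeDiRFQzC -> prefix_len=16

Answer: 4 4 6 6 16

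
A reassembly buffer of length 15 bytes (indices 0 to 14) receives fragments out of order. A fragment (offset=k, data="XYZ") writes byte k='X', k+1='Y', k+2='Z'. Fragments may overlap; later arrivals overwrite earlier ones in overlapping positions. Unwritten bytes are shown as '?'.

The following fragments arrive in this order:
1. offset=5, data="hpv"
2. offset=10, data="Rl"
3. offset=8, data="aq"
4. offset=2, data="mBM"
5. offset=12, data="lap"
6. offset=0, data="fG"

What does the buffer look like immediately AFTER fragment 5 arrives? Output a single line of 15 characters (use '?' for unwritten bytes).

Fragment 1: offset=5 data="hpv" -> buffer=?????hpv???????
Fragment 2: offset=10 data="Rl" -> buffer=?????hpv??Rl???
Fragment 3: offset=8 data="aq" -> buffer=?????hpvaqRl???
Fragment 4: offset=2 data="mBM" -> buffer=??mBMhpvaqRl???
Fragment 5: offset=12 data="lap" -> buffer=??mBMhpvaqRllap

Answer: ??mBMhpvaqRllap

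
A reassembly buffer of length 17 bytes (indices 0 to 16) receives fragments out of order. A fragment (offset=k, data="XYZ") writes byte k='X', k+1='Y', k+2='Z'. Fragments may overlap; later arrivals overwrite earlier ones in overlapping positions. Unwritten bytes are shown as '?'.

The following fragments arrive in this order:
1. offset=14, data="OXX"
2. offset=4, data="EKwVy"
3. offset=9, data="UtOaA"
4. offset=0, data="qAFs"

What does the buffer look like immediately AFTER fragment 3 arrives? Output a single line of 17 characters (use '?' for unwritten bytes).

Answer: ????EKwVyUtOaAOXX

Derivation:
Fragment 1: offset=14 data="OXX" -> buffer=??????????????OXX
Fragment 2: offset=4 data="EKwVy" -> buffer=????EKwVy?????OXX
Fragment 3: offset=9 data="UtOaA" -> buffer=????EKwVyUtOaAOXX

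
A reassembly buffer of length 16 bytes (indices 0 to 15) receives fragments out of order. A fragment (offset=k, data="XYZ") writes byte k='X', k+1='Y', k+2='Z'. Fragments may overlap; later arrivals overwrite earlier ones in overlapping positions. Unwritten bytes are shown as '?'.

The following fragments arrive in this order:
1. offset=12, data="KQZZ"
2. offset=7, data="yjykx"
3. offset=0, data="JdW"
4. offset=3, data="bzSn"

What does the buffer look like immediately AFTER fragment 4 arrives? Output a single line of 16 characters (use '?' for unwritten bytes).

Answer: JdWbzSnyjykxKQZZ

Derivation:
Fragment 1: offset=12 data="KQZZ" -> buffer=????????????KQZZ
Fragment 2: offset=7 data="yjykx" -> buffer=???????yjykxKQZZ
Fragment 3: offset=0 data="JdW" -> buffer=JdW????yjykxKQZZ
Fragment 4: offset=3 data="bzSn" -> buffer=JdWbzSnyjykxKQZZ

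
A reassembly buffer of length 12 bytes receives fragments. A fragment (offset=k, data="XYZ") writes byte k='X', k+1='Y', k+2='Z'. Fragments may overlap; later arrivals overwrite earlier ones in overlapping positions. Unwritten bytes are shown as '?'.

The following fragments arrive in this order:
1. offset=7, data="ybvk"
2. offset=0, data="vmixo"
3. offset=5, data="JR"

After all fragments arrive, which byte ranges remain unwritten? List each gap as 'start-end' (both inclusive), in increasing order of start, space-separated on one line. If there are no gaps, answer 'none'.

Answer: 11-11

Derivation:
Fragment 1: offset=7 len=4
Fragment 2: offset=0 len=5
Fragment 3: offset=5 len=2
Gaps: 11-11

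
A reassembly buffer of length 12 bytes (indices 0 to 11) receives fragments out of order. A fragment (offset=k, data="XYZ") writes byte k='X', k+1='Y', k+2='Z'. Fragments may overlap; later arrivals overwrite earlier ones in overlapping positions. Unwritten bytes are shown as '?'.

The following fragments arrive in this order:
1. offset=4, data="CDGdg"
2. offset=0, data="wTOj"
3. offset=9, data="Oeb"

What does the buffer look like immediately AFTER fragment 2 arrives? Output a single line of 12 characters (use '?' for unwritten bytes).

Fragment 1: offset=4 data="CDGdg" -> buffer=????CDGdg???
Fragment 2: offset=0 data="wTOj" -> buffer=wTOjCDGdg???

Answer: wTOjCDGdg???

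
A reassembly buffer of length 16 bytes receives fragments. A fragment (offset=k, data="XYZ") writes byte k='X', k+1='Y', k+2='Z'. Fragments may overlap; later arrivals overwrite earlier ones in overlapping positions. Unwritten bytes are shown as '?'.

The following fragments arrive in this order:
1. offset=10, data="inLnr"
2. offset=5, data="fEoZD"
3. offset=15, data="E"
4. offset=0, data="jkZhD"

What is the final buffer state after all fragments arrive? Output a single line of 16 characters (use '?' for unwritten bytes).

Fragment 1: offset=10 data="inLnr" -> buffer=??????????inLnr?
Fragment 2: offset=5 data="fEoZD" -> buffer=?????fEoZDinLnr?
Fragment 3: offset=15 data="E" -> buffer=?????fEoZDinLnrE
Fragment 4: offset=0 data="jkZhD" -> buffer=jkZhDfEoZDinLnrE

Answer: jkZhDfEoZDinLnrE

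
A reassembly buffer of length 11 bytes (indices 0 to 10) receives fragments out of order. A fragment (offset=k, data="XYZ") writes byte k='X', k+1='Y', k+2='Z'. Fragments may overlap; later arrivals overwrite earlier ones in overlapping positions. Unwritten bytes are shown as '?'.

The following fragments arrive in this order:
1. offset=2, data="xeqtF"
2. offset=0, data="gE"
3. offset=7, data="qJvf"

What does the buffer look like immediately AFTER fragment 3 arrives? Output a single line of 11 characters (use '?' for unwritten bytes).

Answer: gExeqtFqJvf

Derivation:
Fragment 1: offset=2 data="xeqtF" -> buffer=??xeqtF????
Fragment 2: offset=0 data="gE" -> buffer=gExeqtF????
Fragment 3: offset=7 data="qJvf" -> buffer=gExeqtFqJvf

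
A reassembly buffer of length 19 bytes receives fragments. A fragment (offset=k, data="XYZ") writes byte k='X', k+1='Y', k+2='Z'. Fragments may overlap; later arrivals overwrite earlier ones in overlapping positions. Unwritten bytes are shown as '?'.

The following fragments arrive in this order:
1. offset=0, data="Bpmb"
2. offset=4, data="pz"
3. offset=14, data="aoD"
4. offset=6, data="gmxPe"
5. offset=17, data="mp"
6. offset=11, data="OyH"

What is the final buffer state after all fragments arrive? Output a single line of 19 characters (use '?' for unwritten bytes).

Answer: BpmbpzgmxPeOyHaoDmp

Derivation:
Fragment 1: offset=0 data="Bpmb" -> buffer=Bpmb???????????????
Fragment 2: offset=4 data="pz" -> buffer=Bpmbpz?????????????
Fragment 3: offset=14 data="aoD" -> buffer=Bpmbpz????????aoD??
Fragment 4: offset=6 data="gmxPe" -> buffer=BpmbpzgmxPe???aoD??
Fragment 5: offset=17 data="mp" -> buffer=BpmbpzgmxPe???aoDmp
Fragment 6: offset=11 data="OyH" -> buffer=BpmbpzgmxPeOyHaoDmp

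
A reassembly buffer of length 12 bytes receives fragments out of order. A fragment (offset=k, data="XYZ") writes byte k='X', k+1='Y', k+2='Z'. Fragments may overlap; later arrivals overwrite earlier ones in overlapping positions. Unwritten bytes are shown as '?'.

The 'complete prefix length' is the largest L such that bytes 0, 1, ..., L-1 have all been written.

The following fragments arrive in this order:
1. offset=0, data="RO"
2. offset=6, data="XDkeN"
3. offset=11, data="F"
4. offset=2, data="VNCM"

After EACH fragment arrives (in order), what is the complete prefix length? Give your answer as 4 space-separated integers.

Fragment 1: offset=0 data="RO" -> buffer=RO?????????? -> prefix_len=2
Fragment 2: offset=6 data="XDkeN" -> buffer=RO????XDkeN? -> prefix_len=2
Fragment 3: offset=11 data="F" -> buffer=RO????XDkeNF -> prefix_len=2
Fragment 4: offset=2 data="VNCM" -> buffer=ROVNCMXDkeNF -> prefix_len=12

Answer: 2 2 2 12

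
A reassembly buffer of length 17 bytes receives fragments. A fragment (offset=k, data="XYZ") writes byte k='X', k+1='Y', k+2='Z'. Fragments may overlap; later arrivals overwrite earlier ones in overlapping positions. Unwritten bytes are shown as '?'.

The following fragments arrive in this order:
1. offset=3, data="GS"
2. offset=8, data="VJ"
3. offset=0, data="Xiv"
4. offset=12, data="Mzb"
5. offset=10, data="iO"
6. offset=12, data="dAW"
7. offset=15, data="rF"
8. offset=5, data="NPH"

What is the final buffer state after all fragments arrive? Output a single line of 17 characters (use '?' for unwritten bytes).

Answer: XivGSNPHVJiOdAWrF

Derivation:
Fragment 1: offset=3 data="GS" -> buffer=???GS????????????
Fragment 2: offset=8 data="VJ" -> buffer=???GS???VJ???????
Fragment 3: offset=0 data="Xiv" -> buffer=XivGS???VJ???????
Fragment 4: offset=12 data="Mzb" -> buffer=XivGS???VJ??Mzb??
Fragment 5: offset=10 data="iO" -> buffer=XivGS???VJiOMzb??
Fragment 6: offset=12 data="dAW" -> buffer=XivGS???VJiOdAW??
Fragment 7: offset=15 data="rF" -> buffer=XivGS???VJiOdAWrF
Fragment 8: offset=5 data="NPH" -> buffer=XivGSNPHVJiOdAWrF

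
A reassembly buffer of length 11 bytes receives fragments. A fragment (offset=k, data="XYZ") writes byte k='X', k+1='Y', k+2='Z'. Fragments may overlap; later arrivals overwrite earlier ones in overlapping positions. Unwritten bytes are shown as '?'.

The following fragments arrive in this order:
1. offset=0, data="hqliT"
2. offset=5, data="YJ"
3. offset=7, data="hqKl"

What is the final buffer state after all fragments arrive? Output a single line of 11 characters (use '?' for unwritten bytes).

Answer: hqliTYJhqKl

Derivation:
Fragment 1: offset=0 data="hqliT" -> buffer=hqliT??????
Fragment 2: offset=5 data="YJ" -> buffer=hqliTYJ????
Fragment 3: offset=7 data="hqKl" -> buffer=hqliTYJhqKl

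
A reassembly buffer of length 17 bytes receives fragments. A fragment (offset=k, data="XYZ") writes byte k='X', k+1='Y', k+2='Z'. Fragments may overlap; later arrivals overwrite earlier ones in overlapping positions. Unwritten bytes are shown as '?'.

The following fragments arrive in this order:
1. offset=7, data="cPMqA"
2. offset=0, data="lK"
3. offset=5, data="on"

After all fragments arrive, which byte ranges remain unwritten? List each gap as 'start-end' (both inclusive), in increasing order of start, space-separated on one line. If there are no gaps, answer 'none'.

Answer: 2-4 12-16

Derivation:
Fragment 1: offset=7 len=5
Fragment 2: offset=0 len=2
Fragment 3: offset=5 len=2
Gaps: 2-4 12-16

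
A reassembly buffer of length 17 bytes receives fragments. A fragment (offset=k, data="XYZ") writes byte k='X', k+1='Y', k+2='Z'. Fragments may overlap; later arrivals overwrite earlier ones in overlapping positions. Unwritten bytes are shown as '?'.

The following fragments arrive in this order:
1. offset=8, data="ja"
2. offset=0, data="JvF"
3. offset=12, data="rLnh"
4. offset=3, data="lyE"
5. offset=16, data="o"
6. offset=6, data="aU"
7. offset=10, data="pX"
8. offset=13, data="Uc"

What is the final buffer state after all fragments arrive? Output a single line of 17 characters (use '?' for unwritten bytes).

Fragment 1: offset=8 data="ja" -> buffer=????????ja???????
Fragment 2: offset=0 data="JvF" -> buffer=JvF?????ja???????
Fragment 3: offset=12 data="rLnh" -> buffer=JvF?????ja??rLnh?
Fragment 4: offset=3 data="lyE" -> buffer=JvFlyE??ja??rLnh?
Fragment 5: offset=16 data="o" -> buffer=JvFlyE??ja??rLnho
Fragment 6: offset=6 data="aU" -> buffer=JvFlyEaUja??rLnho
Fragment 7: offset=10 data="pX" -> buffer=JvFlyEaUjapXrLnho
Fragment 8: offset=13 data="Uc" -> buffer=JvFlyEaUjapXrUcho

Answer: JvFlyEaUjapXrUcho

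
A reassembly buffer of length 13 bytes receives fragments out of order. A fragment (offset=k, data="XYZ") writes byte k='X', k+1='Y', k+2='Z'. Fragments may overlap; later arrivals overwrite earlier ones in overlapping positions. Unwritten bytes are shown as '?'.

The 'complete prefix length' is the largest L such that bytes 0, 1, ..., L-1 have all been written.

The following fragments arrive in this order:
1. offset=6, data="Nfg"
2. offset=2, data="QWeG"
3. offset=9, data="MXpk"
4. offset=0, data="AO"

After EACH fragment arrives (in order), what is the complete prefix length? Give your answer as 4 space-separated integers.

Fragment 1: offset=6 data="Nfg" -> buffer=??????Nfg???? -> prefix_len=0
Fragment 2: offset=2 data="QWeG" -> buffer=??QWeGNfg???? -> prefix_len=0
Fragment 3: offset=9 data="MXpk" -> buffer=??QWeGNfgMXpk -> prefix_len=0
Fragment 4: offset=0 data="AO" -> buffer=AOQWeGNfgMXpk -> prefix_len=13

Answer: 0 0 0 13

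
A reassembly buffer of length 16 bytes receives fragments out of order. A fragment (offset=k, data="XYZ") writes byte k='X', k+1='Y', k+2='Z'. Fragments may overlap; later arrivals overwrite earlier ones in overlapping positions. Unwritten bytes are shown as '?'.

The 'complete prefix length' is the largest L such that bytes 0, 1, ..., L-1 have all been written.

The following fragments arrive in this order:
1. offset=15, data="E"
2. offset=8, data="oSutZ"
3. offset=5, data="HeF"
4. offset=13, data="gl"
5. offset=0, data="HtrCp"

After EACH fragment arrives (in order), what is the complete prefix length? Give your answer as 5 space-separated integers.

Answer: 0 0 0 0 16

Derivation:
Fragment 1: offset=15 data="E" -> buffer=???????????????E -> prefix_len=0
Fragment 2: offset=8 data="oSutZ" -> buffer=????????oSutZ??E -> prefix_len=0
Fragment 3: offset=5 data="HeF" -> buffer=?????HeFoSutZ??E -> prefix_len=0
Fragment 4: offset=13 data="gl" -> buffer=?????HeFoSutZglE -> prefix_len=0
Fragment 5: offset=0 data="HtrCp" -> buffer=HtrCpHeFoSutZglE -> prefix_len=16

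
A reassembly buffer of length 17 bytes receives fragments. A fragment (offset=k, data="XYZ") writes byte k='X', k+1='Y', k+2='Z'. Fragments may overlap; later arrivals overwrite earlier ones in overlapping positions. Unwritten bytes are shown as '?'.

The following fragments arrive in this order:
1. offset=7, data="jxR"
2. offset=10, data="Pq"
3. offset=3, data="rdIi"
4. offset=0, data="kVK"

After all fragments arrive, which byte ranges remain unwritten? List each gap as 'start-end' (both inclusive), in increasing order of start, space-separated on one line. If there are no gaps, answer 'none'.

Fragment 1: offset=7 len=3
Fragment 2: offset=10 len=2
Fragment 3: offset=3 len=4
Fragment 4: offset=0 len=3
Gaps: 12-16

Answer: 12-16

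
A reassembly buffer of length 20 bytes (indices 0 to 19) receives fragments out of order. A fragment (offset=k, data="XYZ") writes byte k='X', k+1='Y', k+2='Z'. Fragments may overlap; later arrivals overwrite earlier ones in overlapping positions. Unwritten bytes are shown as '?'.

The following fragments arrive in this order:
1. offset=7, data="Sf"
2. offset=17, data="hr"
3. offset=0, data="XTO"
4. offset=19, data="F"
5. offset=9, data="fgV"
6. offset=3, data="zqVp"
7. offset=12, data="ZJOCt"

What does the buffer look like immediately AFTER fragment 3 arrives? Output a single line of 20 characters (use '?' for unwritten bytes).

Fragment 1: offset=7 data="Sf" -> buffer=???????Sf???????????
Fragment 2: offset=17 data="hr" -> buffer=???????Sf????????hr?
Fragment 3: offset=0 data="XTO" -> buffer=XTO????Sf????????hr?

Answer: XTO????Sf????????hr?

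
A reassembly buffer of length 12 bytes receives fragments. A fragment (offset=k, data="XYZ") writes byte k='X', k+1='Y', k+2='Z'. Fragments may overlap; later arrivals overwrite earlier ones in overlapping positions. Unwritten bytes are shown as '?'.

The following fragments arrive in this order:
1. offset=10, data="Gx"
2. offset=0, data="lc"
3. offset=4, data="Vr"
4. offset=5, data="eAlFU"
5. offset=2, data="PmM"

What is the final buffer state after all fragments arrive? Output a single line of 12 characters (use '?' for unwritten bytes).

Answer: lcPmMeAlFUGx

Derivation:
Fragment 1: offset=10 data="Gx" -> buffer=??????????Gx
Fragment 2: offset=0 data="lc" -> buffer=lc????????Gx
Fragment 3: offset=4 data="Vr" -> buffer=lc??Vr????Gx
Fragment 4: offset=5 data="eAlFU" -> buffer=lc??VeAlFUGx
Fragment 5: offset=2 data="PmM" -> buffer=lcPmMeAlFUGx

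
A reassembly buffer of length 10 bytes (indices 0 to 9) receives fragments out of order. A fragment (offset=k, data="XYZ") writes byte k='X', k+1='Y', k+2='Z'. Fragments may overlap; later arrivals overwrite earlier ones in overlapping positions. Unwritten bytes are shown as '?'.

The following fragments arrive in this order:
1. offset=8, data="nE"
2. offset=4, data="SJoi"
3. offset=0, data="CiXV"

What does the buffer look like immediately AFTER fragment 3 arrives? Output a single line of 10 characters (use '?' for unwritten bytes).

Fragment 1: offset=8 data="nE" -> buffer=????????nE
Fragment 2: offset=4 data="SJoi" -> buffer=????SJoinE
Fragment 3: offset=0 data="CiXV" -> buffer=CiXVSJoinE

Answer: CiXVSJoinE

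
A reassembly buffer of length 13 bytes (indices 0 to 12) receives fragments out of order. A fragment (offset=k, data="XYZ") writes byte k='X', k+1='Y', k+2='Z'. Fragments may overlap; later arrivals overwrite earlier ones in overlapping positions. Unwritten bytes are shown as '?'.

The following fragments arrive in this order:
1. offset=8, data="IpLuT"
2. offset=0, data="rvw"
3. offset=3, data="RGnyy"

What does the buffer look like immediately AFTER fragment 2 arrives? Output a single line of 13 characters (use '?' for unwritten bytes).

Fragment 1: offset=8 data="IpLuT" -> buffer=????????IpLuT
Fragment 2: offset=0 data="rvw" -> buffer=rvw?????IpLuT

Answer: rvw?????IpLuT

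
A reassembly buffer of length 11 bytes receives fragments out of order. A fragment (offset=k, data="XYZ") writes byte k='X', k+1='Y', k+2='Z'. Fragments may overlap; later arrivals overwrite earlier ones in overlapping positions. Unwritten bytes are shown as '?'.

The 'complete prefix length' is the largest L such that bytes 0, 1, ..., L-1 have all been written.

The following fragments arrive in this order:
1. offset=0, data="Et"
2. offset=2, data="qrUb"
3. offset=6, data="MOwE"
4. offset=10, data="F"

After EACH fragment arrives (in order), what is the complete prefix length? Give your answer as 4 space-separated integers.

Answer: 2 6 10 11

Derivation:
Fragment 1: offset=0 data="Et" -> buffer=Et????????? -> prefix_len=2
Fragment 2: offset=2 data="qrUb" -> buffer=EtqrUb????? -> prefix_len=6
Fragment 3: offset=6 data="MOwE" -> buffer=EtqrUbMOwE? -> prefix_len=10
Fragment 4: offset=10 data="F" -> buffer=EtqrUbMOwEF -> prefix_len=11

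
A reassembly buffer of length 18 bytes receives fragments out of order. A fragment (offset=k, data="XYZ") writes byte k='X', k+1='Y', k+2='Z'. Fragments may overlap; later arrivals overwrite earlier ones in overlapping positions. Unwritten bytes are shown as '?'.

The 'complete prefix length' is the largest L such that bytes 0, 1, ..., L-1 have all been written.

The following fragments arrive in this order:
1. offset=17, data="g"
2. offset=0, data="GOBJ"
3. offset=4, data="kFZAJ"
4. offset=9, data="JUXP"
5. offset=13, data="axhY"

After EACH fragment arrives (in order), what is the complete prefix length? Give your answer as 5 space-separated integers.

Answer: 0 4 9 13 18

Derivation:
Fragment 1: offset=17 data="g" -> buffer=?????????????????g -> prefix_len=0
Fragment 2: offset=0 data="GOBJ" -> buffer=GOBJ?????????????g -> prefix_len=4
Fragment 3: offset=4 data="kFZAJ" -> buffer=GOBJkFZAJ????????g -> prefix_len=9
Fragment 4: offset=9 data="JUXP" -> buffer=GOBJkFZAJJUXP????g -> prefix_len=13
Fragment 5: offset=13 data="axhY" -> buffer=GOBJkFZAJJUXPaxhYg -> prefix_len=18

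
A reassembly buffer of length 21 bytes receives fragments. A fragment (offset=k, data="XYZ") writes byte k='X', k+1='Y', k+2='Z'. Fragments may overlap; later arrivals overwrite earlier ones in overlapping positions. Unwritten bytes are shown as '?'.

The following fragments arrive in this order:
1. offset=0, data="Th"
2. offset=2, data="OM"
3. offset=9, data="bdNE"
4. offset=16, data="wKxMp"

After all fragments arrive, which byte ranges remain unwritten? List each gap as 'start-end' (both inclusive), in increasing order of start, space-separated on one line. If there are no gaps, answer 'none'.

Answer: 4-8 13-15

Derivation:
Fragment 1: offset=0 len=2
Fragment 2: offset=2 len=2
Fragment 3: offset=9 len=4
Fragment 4: offset=16 len=5
Gaps: 4-8 13-15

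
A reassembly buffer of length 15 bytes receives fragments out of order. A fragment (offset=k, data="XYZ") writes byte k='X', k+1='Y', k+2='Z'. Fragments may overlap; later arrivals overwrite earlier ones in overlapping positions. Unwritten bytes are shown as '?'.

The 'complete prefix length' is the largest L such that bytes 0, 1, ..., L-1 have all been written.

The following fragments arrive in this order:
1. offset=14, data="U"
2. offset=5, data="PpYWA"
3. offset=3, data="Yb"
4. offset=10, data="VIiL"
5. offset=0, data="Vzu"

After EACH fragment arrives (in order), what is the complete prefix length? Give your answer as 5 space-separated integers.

Fragment 1: offset=14 data="U" -> buffer=??????????????U -> prefix_len=0
Fragment 2: offset=5 data="PpYWA" -> buffer=?????PpYWA????U -> prefix_len=0
Fragment 3: offset=3 data="Yb" -> buffer=???YbPpYWA????U -> prefix_len=0
Fragment 4: offset=10 data="VIiL" -> buffer=???YbPpYWAVIiLU -> prefix_len=0
Fragment 5: offset=0 data="Vzu" -> buffer=VzuYbPpYWAVIiLU -> prefix_len=15

Answer: 0 0 0 0 15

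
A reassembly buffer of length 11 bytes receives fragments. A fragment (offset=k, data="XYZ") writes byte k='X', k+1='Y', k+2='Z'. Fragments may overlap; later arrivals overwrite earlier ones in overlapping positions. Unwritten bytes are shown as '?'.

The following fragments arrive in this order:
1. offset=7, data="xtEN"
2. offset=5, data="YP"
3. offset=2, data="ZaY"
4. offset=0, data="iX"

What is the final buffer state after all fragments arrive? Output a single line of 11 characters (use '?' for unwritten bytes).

Fragment 1: offset=7 data="xtEN" -> buffer=???????xtEN
Fragment 2: offset=5 data="YP" -> buffer=?????YPxtEN
Fragment 3: offset=2 data="ZaY" -> buffer=??ZaYYPxtEN
Fragment 4: offset=0 data="iX" -> buffer=iXZaYYPxtEN

Answer: iXZaYYPxtEN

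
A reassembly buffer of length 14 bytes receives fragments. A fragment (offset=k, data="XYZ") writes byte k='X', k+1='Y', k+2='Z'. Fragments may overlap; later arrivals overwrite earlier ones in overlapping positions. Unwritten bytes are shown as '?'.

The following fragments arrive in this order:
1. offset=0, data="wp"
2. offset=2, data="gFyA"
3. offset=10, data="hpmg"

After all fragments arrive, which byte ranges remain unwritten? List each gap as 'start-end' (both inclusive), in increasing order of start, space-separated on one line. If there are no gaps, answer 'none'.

Answer: 6-9

Derivation:
Fragment 1: offset=0 len=2
Fragment 2: offset=2 len=4
Fragment 3: offset=10 len=4
Gaps: 6-9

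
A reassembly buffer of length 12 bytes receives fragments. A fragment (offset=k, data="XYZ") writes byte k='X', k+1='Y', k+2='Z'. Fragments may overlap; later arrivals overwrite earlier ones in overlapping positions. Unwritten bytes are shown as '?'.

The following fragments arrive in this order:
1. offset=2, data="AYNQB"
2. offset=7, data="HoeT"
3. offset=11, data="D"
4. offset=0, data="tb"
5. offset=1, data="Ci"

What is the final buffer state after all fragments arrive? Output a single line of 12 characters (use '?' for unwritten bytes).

Fragment 1: offset=2 data="AYNQB" -> buffer=??AYNQB?????
Fragment 2: offset=7 data="HoeT" -> buffer=??AYNQBHoeT?
Fragment 3: offset=11 data="D" -> buffer=??AYNQBHoeTD
Fragment 4: offset=0 data="tb" -> buffer=tbAYNQBHoeTD
Fragment 5: offset=1 data="Ci" -> buffer=tCiYNQBHoeTD

Answer: tCiYNQBHoeTD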